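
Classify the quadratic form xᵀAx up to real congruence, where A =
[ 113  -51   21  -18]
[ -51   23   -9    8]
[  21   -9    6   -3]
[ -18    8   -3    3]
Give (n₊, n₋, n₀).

Answer: (3, 1, 0)

Derivation:
step 0: pivot 113 → sign +
step 1: pivot -2/113 → sign −
step 2: pivot 15 → sign +
step 3: pivot 2/5 → sign +
signature = (3, 1, 0)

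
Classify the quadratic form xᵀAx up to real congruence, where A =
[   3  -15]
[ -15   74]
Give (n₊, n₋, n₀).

step 0: pivot 3 → sign +
step 1: pivot -1 → sign −
signature = (1, 1, 0)

Answer: (1, 1, 0)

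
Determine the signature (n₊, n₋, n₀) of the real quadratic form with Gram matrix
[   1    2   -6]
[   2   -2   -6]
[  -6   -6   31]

Answer: (2, 1, 0)

Derivation:
step 0: pivot 1 → sign +
step 1: pivot -6 → sign −
step 2: pivot 1 → sign +
signature = (2, 1, 0)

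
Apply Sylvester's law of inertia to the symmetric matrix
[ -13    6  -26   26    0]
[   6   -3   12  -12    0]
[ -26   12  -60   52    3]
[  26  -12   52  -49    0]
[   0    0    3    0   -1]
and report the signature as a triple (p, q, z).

step 0: pivot -13 → sign −
step 1: pivot -3/13 → sign −
step 2: pivot -8 → sign −
step 3: pivot 3 → sign +
step 4: pivot 1/8 → sign +
signature = (2, 3, 0)

Answer: (2, 3, 0)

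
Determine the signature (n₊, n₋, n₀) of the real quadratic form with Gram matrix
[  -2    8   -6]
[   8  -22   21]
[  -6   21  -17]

step 0: pivot -2 → sign −
step 1: pivot 10 → sign +
step 2: pivot 1/10 → sign +
signature = (2, 1, 0)

Answer: (2, 1, 0)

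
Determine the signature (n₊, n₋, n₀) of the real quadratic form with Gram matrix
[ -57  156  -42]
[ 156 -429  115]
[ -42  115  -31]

Answer: (0, 3, 0)

Derivation:
step 0: pivot -57 → sign −
step 1: pivot -39/19 → sign −
step 2: pivot -2/39 → sign −
signature = (0, 3, 0)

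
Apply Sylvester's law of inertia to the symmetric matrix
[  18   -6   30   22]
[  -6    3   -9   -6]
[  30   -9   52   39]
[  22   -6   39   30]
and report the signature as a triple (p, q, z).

step 0: pivot 18 → sign +
step 1: pivot 1 → sign +
step 2: pivot 1 → sign +
step 3: pivot 1/3 → sign +
signature = (4, 0, 0)

Answer: (4, 0, 0)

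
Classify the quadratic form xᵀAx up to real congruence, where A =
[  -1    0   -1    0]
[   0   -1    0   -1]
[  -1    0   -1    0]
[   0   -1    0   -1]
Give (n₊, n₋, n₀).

Answer: (0, 2, 2)

Derivation:
step 0: pivot -1 → sign −
step 1: pivot -1 → sign −
step 2: row/col 2 already zero → sign 0
step 3: row/col 3 already zero → sign 0
signature = (0, 2, 2)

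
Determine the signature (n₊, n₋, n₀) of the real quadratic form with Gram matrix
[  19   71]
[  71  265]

step 0: pivot 19 → sign +
step 1: pivot -6/19 → sign −
signature = (1, 1, 0)

Answer: (1, 1, 0)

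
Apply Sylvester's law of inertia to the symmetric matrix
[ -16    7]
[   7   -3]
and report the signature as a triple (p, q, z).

Answer: (1, 1, 0)

Derivation:
step 0: pivot -16 → sign −
step 1: pivot 1/16 → sign +
signature = (1, 1, 0)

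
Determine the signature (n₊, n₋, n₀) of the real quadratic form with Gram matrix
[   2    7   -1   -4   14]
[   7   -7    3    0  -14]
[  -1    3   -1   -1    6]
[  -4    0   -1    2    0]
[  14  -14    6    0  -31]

Answer: (2, 3, 0)

Derivation:
step 0: pivot 2 → sign +
step 1: pivot -63/2 → sign −
step 2: pivot -10/63 → sign −
step 3: pivot 3/10 → sign +
step 4: pivot -3 → sign −
signature = (2, 3, 0)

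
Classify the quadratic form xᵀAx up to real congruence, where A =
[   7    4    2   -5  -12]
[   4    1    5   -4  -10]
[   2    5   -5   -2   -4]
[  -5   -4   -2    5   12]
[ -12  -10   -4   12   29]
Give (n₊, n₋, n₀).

Answer: (3, 2, 0)

Derivation:
step 0: pivot 7 → sign +
step 1: pivot -9/7 → sign −
step 2: pivot 6 → sign +
step 3: pivot -2/9 → sign −
step 4: pivot 1/3 → sign +
signature = (3, 2, 0)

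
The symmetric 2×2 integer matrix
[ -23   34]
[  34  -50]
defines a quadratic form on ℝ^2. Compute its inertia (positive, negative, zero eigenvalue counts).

Answer: (1, 1, 0)

Derivation:
step 0: pivot -23 → sign −
step 1: pivot 6/23 → sign +
signature = (1, 1, 0)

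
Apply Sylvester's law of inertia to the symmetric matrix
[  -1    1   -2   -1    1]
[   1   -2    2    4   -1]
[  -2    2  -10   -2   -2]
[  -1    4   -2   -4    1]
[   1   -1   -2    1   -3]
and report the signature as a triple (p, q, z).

step 0: pivot -1 → sign −
step 1: pivot -1 → sign −
step 2: pivot -6 → sign −
step 3: pivot 6 → sign +
step 4: pivot 2/3 → sign +
signature = (2, 3, 0)

Answer: (2, 3, 0)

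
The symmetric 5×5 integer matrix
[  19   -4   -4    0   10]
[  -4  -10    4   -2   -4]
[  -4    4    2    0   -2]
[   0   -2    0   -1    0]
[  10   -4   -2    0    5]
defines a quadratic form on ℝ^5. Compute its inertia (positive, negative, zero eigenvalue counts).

Answer: (3, 2, 0)

Derivation:
step 0: pivot 19 → sign +
step 1: pivot -206/19 → sign −
step 2: pivot 214/103 → sign +
step 3: pivot -85/107 → sign −
step 4: pivot 3/85 → sign +
signature = (3, 2, 0)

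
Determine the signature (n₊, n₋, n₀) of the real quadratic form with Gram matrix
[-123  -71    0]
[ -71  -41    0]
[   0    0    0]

Answer: (0, 2, 1)

Derivation:
step 0: pivot -123 → sign −
step 1: pivot -2/123 → sign −
step 2: row/col 2 already zero → sign 0
signature = (0, 2, 1)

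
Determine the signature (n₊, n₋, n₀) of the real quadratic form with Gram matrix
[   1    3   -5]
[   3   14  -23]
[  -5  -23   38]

step 0: pivot 1 → sign +
step 1: pivot 5 → sign +
step 2: pivot 1/5 → sign +
signature = (3, 0, 0)

Answer: (3, 0, 0)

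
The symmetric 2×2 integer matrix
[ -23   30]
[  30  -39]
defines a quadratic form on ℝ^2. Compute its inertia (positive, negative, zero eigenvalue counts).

Answer: (1, 1, 0)

Derivation:
step 0: pivot -23 → sign −
step 1: pivot 3/23 → sign +
signature = (1, 1, 0)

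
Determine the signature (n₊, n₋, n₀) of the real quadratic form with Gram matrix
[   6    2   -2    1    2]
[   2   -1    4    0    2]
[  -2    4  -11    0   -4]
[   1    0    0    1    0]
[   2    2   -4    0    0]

Answer: (3, 1, 1)

Derivation:
step 0: pivot 6 → sign +
step 1: pivot -5/3 → sign −
step 2: pivot 7/5 → sign +
step 3: pivot 9/14 → sign +
step 4: row/col 4 already zero → sign 0
signature = (3, 1, 1)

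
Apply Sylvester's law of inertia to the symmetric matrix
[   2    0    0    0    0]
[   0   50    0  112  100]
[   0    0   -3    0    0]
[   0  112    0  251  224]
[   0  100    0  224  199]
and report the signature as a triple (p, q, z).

Answer: (3, 2, 0)

Derivation:
step 0: pivot 2 → sign +
step 1: pivot 50 → sign +
step 2: pivot -3 → sign −
step 3: pivot 3/25 → sign +
step 4: pivot -1 → sign −
signature = (3, 2, 0)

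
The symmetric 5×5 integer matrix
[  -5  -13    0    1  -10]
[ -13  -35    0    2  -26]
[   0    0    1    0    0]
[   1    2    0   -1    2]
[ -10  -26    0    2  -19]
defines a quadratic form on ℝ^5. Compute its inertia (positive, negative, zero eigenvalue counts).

Answer: (2, 3, 0)

Derivation:
step 0: pivot -5 → sign −
step 1: pivot -6/5 → sign −
step 2: pivot 1 → sign +
step 3: pivot -1/2 → sign −
step 4: pivot 1 → sign +
signature = (2, 3, 0)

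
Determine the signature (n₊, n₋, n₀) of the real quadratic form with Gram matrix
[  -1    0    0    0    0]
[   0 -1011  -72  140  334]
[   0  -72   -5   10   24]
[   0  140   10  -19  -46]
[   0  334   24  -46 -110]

step 0: pivot -1 → sign −
step 1: pivot -1011 → sign −
step 2: pivot 43/337 → sign +
step 3: pivot 49/129 → sign +
step 4: pivot -6/49 → sign −
signature = (2, 3, 0)

Answer: (2, 3, 0)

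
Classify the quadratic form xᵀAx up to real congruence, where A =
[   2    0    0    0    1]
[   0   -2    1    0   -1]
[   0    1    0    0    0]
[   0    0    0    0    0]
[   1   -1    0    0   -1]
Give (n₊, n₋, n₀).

step 0: pivot 2 → sign +
step 1: pivot -2 → sign −
step 2: pivot 1/2 → sign +
step 3: pivot -3/2 → sign −
step 4: row/col 4 already zero → sign 0
signature = (2, 2, 1)

Answer: (2, 2, 1)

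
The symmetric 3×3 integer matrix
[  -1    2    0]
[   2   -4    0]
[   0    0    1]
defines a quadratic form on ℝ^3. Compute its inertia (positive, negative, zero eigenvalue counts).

step 0: pivot -1 → sign −
step 1: pivot 1 → sign +
step 2: row/col 2 already zero → sign 0
signature = (1, 1, 1)

Answer: (1, 1, 1)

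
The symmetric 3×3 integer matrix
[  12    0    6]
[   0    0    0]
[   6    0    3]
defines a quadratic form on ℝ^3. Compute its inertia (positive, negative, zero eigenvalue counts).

step 0: pivot 12 → sign +
step 1: row/col 1 already zero → sign 0
step 2: row/col 2 already zero → sign 0
signature = (1, 0, 2)

Answer: (1, 0, 2)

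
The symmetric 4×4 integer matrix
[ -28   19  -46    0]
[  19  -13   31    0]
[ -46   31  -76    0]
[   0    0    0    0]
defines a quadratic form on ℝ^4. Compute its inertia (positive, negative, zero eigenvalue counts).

step 0: pivot -28 → sign −
step 1: pivot -3/28 → sign −
step 2: row/col 2 already zero → sign 0
step 3: row/col 3 already zero → sign 0
signature = (0, 2, 2)

Answer: (0, 2, 2)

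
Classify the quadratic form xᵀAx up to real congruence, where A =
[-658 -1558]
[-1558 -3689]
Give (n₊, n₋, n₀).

Answer: (1, 1, 0)

Derivation:
step 0: pivot -658 → sign −
step 1: pivot 1/329 → sign +
signature = (1, 1, 0)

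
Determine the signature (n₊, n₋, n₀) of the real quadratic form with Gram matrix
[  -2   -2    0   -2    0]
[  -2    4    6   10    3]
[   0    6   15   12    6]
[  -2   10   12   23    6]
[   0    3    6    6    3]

step 0: pivot -2 → sign −
step 1: pivot 6 → sign +
step 2: pivot 9 → sign +
step 3: pivot 1 → sign +
step 4: pivot 1/2 → sign +
signature = (4, 1, 0)

Answer: (4, 1, 0)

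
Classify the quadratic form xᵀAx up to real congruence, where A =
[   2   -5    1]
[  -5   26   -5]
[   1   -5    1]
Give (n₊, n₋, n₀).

step 0: pivot 2 → sign +
step 1: pivot 27/2 → sign +
step 2: pivot 1/27 → sign +
signature = (3, 0, 0)

Answer: (3, 0, 0)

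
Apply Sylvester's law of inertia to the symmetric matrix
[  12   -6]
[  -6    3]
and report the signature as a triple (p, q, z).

step 0: pivot 12 → sign +
step 1: row/col 1 already zero → sign 0
signature = (1, 0, 1)

Answer: (1, 0, 1)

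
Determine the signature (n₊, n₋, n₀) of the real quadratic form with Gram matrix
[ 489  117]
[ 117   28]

step 0: pivot 489 → sign +
step 1: pivot 1/163 → sign +
signature = (2, 0, 0)

Answer: (2, 0, 0)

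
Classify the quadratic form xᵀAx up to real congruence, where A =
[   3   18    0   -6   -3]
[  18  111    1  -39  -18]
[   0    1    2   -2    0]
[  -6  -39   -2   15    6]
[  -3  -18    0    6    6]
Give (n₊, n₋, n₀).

step 0: pivot 3 → sign +
step 1: pivot 3 → sign +
step 2: pivot 5/3 → sign +
step 3: pivot -3/5 → sign −
step 4: pivot 3 → sign +
signature = (4, 1, 0)

Answer: (4, 1, 0)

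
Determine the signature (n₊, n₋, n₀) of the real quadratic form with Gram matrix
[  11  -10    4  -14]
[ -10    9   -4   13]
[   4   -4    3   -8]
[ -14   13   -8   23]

step 0: pivot 11 → sign +
step 1: pivot -1/11 → sign −
step 2: pivot 3 → sign +
step 3: pivot 2/3 → sign +
signature = (3, 1, 0)

Answer: (3, 1, 0)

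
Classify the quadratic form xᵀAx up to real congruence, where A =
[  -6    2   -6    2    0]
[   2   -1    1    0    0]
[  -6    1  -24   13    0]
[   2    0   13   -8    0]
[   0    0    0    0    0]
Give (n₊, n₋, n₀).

step 0: pivot -6 → sign −
step 1: pivot -1/3 → sign −
step 2: pivot -15 → sign −
step 3: pivot -3/5 → sign −
step 4: row/col 4 already zero → sign 0
signature = (0, 4, 1)

Answer: (0, 4, 1)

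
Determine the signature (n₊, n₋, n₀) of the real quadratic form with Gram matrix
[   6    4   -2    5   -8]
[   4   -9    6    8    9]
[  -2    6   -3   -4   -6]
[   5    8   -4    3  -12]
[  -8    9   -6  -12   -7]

step 0: pivot 6 → sign +
step 1: pivot -35/3 → sign −
step 2: pivot 33/35 → sign +
step 3: pivot 7/22 → sign +
step 4: pivot -2/7 → sign −
signature = (3, 2, 0)

Answer: (3, 2, 0)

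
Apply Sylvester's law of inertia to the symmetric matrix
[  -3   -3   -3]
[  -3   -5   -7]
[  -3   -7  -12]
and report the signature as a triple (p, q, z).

step 0: pivot -3 → sign −
step 1: pivot -2 → sign −
step 2: pivot -1 → sign −
signature = (0, 3, 0)

Answer: (0, 3, 0)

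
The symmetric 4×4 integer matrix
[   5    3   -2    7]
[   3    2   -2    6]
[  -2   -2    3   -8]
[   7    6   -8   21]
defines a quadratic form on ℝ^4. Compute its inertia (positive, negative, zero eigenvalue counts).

step 0: pivot 5 → sign +
step 1: pivot 1/5 → sign +
step 2: pivot -1 → sign −
step 3: pivot -1 → sign −
signature = (2, 2, 0)

Answer: (2, 2, 0)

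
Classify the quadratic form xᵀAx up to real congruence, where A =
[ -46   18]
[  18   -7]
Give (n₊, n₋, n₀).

Answer: (1, 1, 0)

Derivation:
step 0: pivot -46 → sign −
step 1: pivot 1/23 → sign +
signature = (1, 1, 0)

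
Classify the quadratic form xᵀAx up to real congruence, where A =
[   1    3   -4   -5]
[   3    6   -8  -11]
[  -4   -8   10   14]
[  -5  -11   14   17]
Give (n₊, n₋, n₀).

step 0: pivot 1 → sign +
step 1: pivot -3 → sign −
step 2: pivot -2/3 → sign −
step 3: pivot -2 → sign −
signature = (1, 3, 0)

Answer: (1, 3, 0)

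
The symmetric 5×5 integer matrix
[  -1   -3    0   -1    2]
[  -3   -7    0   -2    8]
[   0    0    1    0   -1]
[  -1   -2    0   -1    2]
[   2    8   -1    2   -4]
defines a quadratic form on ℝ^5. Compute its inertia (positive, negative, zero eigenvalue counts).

Answer: (2, 3, 0)

Derivation:
step 0: pivot -1 → sign −
step 1: pivot 2 → sign +
step 2: pivot 1 → sign +
step 3: pivot -1/2 → sign −
step 4: pivot -1 → sign −
signature = (2, 3, 0)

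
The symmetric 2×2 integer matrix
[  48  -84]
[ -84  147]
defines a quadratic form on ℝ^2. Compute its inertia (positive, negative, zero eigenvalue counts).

step 0: pivot 48 → sign +
step 1: row/col 1 already zero → sign 0
signature = (1, 0, 1)

Answer: (1, 0, 1)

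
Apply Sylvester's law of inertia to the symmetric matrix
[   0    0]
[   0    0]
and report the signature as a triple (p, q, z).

step 0: row/col 0 already zero → sign 0
step 1: row/col 1 already zero → sign 0
signature = (0, 0, 2)

Answer: (0, 0, 2)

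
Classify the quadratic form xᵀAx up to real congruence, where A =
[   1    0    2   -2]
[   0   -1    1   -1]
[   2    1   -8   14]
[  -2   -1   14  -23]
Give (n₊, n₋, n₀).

Answer: (2, 2, 0)

Derivation:
step 0: pivot 1 → sign +
step 1: pivot -1 → sign −
step 2: pivot -11 → sign −
step 3: pivot 3/11 → sign +
signature = (2, 2, 0)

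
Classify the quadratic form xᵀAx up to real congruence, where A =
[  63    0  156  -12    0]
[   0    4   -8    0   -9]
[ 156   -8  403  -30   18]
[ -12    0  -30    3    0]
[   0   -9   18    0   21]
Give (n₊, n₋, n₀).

Answer: (5, 0, 0)

Derivation:
step 0: pivot 63 → sign +
step 1: pivot 4 → sign +
step 2: pivot 5/7 → sign +
step 3: pivot 3/5 → sign +
step 4: pivot 3/4 → sign +
signature = (5, 0, 0)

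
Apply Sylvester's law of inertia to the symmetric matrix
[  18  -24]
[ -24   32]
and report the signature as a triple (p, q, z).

step 0: pivot 18 → sign +
step 1: row/col 1 already zero → sign 0
signature = (1, 0, 1)

Answer: (1, 0, 1)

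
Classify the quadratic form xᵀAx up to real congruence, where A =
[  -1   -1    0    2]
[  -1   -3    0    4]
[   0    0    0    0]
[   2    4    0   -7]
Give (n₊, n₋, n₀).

step 0: pivot -1 → sign −
step 1: pivot -2 → sign −
step 2: pivot -1 → sign −
step 3: row/col 3 already zero → sign 0
signature = (0, 3, 1)

Answer: (0, 3, 1)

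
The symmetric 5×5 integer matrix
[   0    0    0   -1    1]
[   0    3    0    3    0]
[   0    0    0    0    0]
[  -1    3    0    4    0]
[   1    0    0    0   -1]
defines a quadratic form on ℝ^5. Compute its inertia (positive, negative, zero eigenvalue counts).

step 0: pivot 3 → sign +
step 1: pivot 1 → sign +
step 2: pivot -1 → sign −
step 3: row/col 3 already zero → sign 0
step 4: row/col 4 already zero → sign 0
signature = (2, 1, 2)

Answer: (2, 1, 2)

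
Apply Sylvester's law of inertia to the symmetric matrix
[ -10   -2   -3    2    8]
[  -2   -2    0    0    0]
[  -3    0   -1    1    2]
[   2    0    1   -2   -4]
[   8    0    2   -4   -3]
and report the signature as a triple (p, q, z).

Answer: (1, 4, 0)

Derivation:
step 0: pivot -10 → sign −
step 1: pivot -8/5 → sign −
step 2: pivot 1/8 → sign +
step 3: pivot -2 → sign −
step 4: pivot -3 → sign −
signature = (1, 4, 0)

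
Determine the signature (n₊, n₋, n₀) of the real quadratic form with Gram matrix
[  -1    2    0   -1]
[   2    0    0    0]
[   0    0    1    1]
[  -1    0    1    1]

Answer: (2, 1, 1)

Derivation:
step 0: pivot -1 → sign −
step 1: pivot 4 → sign +
step 2: pivot 1 → sign +
step 3: row/col 3 already zero → sign 0
signature = (2, 1, 1)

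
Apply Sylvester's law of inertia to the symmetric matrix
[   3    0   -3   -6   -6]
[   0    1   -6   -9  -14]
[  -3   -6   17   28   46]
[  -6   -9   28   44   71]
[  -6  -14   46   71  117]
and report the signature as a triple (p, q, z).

Answer: (3, 2, 0)

Derivation:
step 0: pivot 3 → sign +
step 1: pivot 1 → sign +
step 2: pivot -22 → sign −
step 3: pivot -27/11 → sign −
step 4: pivot 2/3 → sign +
signature = (3, 2, 0)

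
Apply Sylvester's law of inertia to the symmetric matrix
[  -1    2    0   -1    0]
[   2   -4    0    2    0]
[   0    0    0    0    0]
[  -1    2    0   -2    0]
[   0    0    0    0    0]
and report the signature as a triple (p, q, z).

Answer: (0, 2, 3)

Derivation:
step 0: pivot -1 → sign −
step 1: pivot -1 → sign −
step 2: row/col 2 already zero → sign 0
step 3: row/col 3 already zero → sign 0
step 4: row/col 4 already zero → sign 0
signature = (0, 2, 3)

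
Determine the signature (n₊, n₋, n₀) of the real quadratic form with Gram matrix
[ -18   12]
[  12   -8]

step 0: pivot -18 → sign −
step 1: row/col 1 already zero → sign 0
signature = (0, 1, 1)

Answer: (0, 1, 1)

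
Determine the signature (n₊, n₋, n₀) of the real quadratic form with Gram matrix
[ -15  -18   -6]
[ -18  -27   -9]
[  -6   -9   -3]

Answer: (0, 2, 1)

Derivation:
step 0: pivot -15 → sign −
step 1: pivot -27/5 → sign −
step 2: row/col 2 already zero → sign 0
signature = (0, 2, 1)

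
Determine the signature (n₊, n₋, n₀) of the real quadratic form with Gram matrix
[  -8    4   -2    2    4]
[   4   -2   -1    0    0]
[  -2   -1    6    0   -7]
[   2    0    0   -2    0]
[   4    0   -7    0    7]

Answer: (1, 4, 0)

Derivation:
step 0: pivot -8 → sign −
step 1: pivot 13/2 → sign +
step 2: pivot -8/13 → sign −
step 3: pivot -3/8 → sign −
step 4: pivot -1/3 → sign −
signature = (1, 4, 0)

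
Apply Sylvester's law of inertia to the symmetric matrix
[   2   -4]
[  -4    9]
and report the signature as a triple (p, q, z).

step 0: pivot 2 → sign +
step 1: pivot 1 → sign +
signature = (2, 0, 0)

Answer: (2, 0, 0)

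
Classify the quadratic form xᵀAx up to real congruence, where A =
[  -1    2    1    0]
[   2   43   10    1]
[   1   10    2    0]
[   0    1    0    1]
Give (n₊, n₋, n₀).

step 0: pivot -1 → sign −
step 1: pivot 47 → sign +
step 2: pivot -3/47 → sign −
step 3: pivot 2 → sign +
signature = (2, 2, 0)

Answer: (2, 2, 0)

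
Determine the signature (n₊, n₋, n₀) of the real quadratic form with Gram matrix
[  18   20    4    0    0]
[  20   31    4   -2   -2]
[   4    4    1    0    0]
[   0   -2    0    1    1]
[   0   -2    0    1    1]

Answer: (4, 0, 1)

Derivation:
step 0: pivot 18 → sign +
step 1: pivot 79/9 → sign +
step 2: pivot 7/79 → sign +
step 3: pivot 3/7 → sign +
step 4: row/col 4 already zero → sign 0
signature = (4, 0, 1)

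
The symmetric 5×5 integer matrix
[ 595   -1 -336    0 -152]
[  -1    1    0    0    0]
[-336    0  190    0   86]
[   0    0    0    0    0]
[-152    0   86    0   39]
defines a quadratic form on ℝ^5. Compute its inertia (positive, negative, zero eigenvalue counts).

step 0: pivot 595 → sign +
step 1: pivot 594/595 → sign +
step 2: pivot -2/33 → sign −
step 3: pivot 1/9 → sign +
step 4: row/col 4 already zero → sign 0
signature = (3, 1, 1)

Answer: (3, 1, 1)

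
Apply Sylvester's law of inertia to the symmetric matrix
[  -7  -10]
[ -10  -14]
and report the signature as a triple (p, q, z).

Answer: (1, 1, 0)

Derivation:
step 0: pivot -7 → sign −
step 1: pivot 2/7 → sign +
signature = (1, 1, 0)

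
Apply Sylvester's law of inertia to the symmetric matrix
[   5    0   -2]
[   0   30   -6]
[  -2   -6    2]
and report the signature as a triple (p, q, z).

step 0: pivot 5 → sign +
step 1: pivot 30 → sign +
step 2: row/col 2 already zero → sign 0
signature = (2, 0, 1)

Answer: (2, 0, 1)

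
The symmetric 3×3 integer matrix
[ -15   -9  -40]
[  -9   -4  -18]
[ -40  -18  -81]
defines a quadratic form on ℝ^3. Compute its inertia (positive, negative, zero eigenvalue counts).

step 0: pivot -15 → sign −
step 1: pivot 7/5 → sign +
step 2: pivot -1/21 → sign −
signature = (1, 2, 0)

Answer: (1, 2, 0)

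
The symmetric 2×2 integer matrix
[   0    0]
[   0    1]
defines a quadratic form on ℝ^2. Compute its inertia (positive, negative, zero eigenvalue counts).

step 0: pivot 1 → sign +
step 1: row/col 1 already zero → sign 0
signature = (1, 0, 1)

Answer: (1, 0, 1)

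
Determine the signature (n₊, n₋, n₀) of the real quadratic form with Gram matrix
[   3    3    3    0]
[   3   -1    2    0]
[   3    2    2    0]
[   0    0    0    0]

Answer: (1, 2, 1)

Derivation:
step 0: pivot 3 → sign +
step 1: pivot -4 → sign −
step 2: pivot -3/4 → sign −
step 3: row/col 3 already zero → sign 0
signature = (1, 2, 1)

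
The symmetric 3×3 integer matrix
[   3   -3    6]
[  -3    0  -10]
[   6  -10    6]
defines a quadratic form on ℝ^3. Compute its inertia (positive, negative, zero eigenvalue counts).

step 0: pivot 3 → sign +
step 1: pivot -3 → sign −
step 2: pivot -2/3 → sign −
signature = (1, 2, 0)

Answer: (1, 2, 0)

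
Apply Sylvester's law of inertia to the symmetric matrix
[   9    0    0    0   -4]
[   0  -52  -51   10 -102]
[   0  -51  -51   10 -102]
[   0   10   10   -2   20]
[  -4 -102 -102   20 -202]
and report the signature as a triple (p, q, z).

step 0: pivot 9 → sign +
step 1: pivot -52 → sign −
step 2: pivot -51/52 → sign −
step 3: pivot -2/51 → sign −
step 4: pivot 2/9 → sign +
signature = (2, 3, 0)

Answer: (2, 3, 0)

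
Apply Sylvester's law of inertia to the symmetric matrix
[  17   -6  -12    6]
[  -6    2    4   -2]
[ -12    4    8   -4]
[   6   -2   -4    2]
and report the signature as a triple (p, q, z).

Answer: (1, 1, 2)

Derivation:
step 0: pivot 17 → sign +
step 1: pivot -2/17 → sign −
step 2: row/col 2 already zero → sign 0
step 3: row/col 3 already zero → sign 0
signature = (1, 1, 2)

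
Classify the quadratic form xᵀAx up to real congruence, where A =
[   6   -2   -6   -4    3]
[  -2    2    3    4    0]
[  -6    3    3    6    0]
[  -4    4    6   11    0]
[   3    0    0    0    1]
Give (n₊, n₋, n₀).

Answer: (4, 1, 0)

Derivation:
step 0: pivot 6 → sign +
step 1: pivot 4/3 → sign +
step 2: pivot -15/4 → sign −
step 3: pivot 3 → sign +
step 4: pivot 1/10 → sign +
signature = (4, 1, 0)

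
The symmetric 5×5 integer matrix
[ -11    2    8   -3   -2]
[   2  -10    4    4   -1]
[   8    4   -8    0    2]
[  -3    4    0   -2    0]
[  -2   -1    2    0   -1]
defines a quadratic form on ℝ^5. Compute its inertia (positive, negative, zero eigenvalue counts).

Answer: (1, 3, 1)

Derivation:
step 0: pivot -11 → sign −
step 1: pivot -106/11 → sign −
step 2: pivot 48/53 → sign +
step 3: pivot -1/2 → sign −
step 4: row/col 4 already zero → sign 0
signature = (1, 3, 1)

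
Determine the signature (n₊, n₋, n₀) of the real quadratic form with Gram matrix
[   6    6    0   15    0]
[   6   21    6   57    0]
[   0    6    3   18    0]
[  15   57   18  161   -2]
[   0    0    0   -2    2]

Answer: (5, 0, 0)

Derivation:
step 0: pivot 6 → sign +
step 1: pivot 15 → sign +
step 2: pivot 3/5 → sign +
step 3: pivot 7/2 → sign +
step 4: pivot 6/7 → sign +
signature = (5, 0, 0)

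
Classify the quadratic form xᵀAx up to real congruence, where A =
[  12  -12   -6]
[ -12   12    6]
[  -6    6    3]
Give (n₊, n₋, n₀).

Answer: (1, 0, 2)

Derivation:
step 0: pivot 12 → sign +
step 1: row/col 1 already zero → sign 0
step 2: row/col 2 already zero → sign 0
signature = (1, 0, 2)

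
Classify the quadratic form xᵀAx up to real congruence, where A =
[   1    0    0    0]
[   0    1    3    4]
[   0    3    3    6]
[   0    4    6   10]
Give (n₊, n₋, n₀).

step 0: pivot 1 → sign +
step 1: pivot 1 → sign +
step 2: pivot -6 → sign −
step 3: row/col 3 already zero → sign 0
signature = (2, 1, 1)

Answer: (2, 1, 1)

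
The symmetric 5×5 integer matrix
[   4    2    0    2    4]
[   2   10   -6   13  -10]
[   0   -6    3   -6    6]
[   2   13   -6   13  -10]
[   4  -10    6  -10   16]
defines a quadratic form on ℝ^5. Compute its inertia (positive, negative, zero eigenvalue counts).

step 0: pivot 4 → sign +
step 1: pivot 9 → sign +
step 2: pivot -1 → sign −
step 3: row/col 3 already zero → sign 0
step 4: row/col 4 already zero → sign 0
signature = (2, 1, 2)

Answer: (2, 1, 2)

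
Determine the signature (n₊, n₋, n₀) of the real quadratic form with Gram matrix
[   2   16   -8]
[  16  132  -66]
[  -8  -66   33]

Answer: (2, 0, 1)

Derivation:
step 0: pivot 2 → sign +
step 1: pivot 4 → sign +
step 2: row/col 2 already zero → sign 0
signature = (2, 0, 1)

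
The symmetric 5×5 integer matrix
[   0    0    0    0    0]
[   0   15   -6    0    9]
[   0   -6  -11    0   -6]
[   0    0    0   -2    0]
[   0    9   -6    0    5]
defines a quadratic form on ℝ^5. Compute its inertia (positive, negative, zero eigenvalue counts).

step 0: pivot 15 → sign +
step 1: pivot -67/5 → sign −
step 2: pivot -2 → sign −
step 3: pivot 2/67 → sign +
step 4: row/col 4 already zero → sign 0
signature = (2, 2, 1)

Answer: (2, 2, 1)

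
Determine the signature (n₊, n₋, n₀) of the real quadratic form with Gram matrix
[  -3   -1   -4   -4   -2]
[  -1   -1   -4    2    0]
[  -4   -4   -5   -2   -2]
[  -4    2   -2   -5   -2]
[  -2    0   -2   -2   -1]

step 0: pivot -3 → sign −
step 1: pivot -2/3 → sign −
step 2: pivot 11 → sign +
step 3: pivot 87/11 → sign +
step 4: pivot 1/29 → sign +
signature = (3, 2, 0)

Answer: (3, 2, 0)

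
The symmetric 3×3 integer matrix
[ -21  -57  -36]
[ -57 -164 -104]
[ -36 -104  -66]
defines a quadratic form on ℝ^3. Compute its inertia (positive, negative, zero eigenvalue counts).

step 0: pivot -21 → sign −
step 1: pivot -65/7 → sign −
step 2: pivot -2/65 → sign −
signature = (0, 3, 0)

Answer: (0, 3, 0)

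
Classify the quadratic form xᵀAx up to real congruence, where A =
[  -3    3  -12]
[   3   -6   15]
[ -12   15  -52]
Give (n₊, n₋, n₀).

Answer: (0, 3, 0)

Derivation:
step 0: pivot -3 → sign −
step 1: pivot -3 → sign −
step 2: pivot -1 → sign −
signature = (0, 3, 0)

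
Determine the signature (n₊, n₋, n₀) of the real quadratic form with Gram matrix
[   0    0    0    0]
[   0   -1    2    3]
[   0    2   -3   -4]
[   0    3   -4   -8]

step 0: pivot -1 → sign −
step 1: pivot 1 → sign +
step 2: pivot -3 → sign −
step 3: row/col 3 already zero → sign 0
signature = (1, 2, 1)

Answer: (1, 2, 1)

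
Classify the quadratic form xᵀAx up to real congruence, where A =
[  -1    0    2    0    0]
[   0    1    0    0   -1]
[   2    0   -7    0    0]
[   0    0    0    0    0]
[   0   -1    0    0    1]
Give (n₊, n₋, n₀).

Answer: (1, 2, 2)

Derivation:
step 0: pivot -1 → sign −
step 1: pivot 1 → sign +
step 2: pivot -3 → sign −
step 3: row/col 3 already zero → sign 0
step 4: row/col 4 already zero → sign 0
signature = (1, 2, 2)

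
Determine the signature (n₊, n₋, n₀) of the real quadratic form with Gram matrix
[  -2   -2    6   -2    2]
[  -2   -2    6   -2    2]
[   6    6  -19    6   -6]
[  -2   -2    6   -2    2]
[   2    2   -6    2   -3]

step 0: pivot -2 → sign −
step 1: pivot -1 → sign −
step 2: pivot -1 → sign −
step 3: row/col 3 already zero → sign 0
step 4: row/col 4 already zero → sign 0
signature = (0, 3, 2)

Answer: (0, 3, 2)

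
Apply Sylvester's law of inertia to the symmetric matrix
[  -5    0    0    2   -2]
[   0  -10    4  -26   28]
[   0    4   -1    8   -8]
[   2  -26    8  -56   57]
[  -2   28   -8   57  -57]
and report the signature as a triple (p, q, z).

step 0: pivot -5 → sign −
step 1: pivot -10 → sign −
step 2: pivot 3/5 → sign +
step 3: pivot 14/5 → sign +
step 4: pivot -1/42 → sign −
signature = (2, 3, 0)

Answer: (2, 3, 0)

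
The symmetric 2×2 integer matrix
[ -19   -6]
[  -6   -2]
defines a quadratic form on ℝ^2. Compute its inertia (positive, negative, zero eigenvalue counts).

Answer: (0, 2, 0)

Derivation:
step 0: pivot -19 → sign −
step 1: pivot -2/19 → sign −
signature = (0, 2, 0)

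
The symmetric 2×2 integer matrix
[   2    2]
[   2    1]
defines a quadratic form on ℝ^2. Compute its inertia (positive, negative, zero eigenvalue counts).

Answer: (1, 1, 0)

Derivation:
step 0: pivot 2 → sign +
step 1: pivot -1 → sign −
signature = (1, 1, 0)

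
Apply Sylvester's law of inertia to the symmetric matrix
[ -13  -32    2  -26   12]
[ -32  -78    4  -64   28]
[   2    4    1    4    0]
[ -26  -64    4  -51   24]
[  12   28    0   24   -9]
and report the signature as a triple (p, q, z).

Answer: (3, 2, 0)

Derivation:
step 0: pivot -13 → sign −
step 1: pivot 10/13 → sign +
step 2: pivot 1/5 → sign +
step 3: pivot 1 → sign +
step 4: pivot -1 → sign −
signature = (3, 2, 0)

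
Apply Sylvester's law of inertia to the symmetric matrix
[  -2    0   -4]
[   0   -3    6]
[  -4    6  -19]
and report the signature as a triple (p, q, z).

step 0: pivot -2 → sign −
step 1: pivot -3 → sign −
step 2: pivot 1 → sign +
signature = (1, 2, 0)

Answer: (1, 2, 0)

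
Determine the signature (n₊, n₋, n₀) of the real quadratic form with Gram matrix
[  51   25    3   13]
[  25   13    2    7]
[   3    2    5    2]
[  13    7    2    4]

step 0: pivot 51 → sign +
step 1: pivot 38/51 → sign +
step 2: pivot 169/38 → sign +
step 3: pivot 3/169 → sign +
signature = (4, 0, 0)

Answer: (4, 0, 0)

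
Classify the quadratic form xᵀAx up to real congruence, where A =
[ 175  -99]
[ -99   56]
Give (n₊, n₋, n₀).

Answer: (1, 1, 0)

Derivation:
step 0: pivot 175 → sign +
step 1: pivot -1/175 → sign −
signature = (1, 1, 0)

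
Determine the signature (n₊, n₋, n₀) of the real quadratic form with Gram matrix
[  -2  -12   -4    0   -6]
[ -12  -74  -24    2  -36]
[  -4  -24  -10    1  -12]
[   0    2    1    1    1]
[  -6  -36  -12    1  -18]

step 0: pivot -2 → sign −
step 1: pivot -2 → sign −
step 2: pivot -2 → sign −
step 3: pivot 7/2 → sign +
step 4: pivot -2/7 → sign −
signature = (1, 4, 0)

Answer: (1, 4, 0)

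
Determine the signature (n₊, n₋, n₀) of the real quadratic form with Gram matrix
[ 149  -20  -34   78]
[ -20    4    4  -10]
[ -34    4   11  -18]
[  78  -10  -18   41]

step 0: pivot 149 → sign +
step 1: pivot 196/149 → sign +
step 2: pivot 3 → sign +
step 3: row/col 3 already zero → sign 0
signature = (3, 0, 1)

Answer: (3, 0, 1)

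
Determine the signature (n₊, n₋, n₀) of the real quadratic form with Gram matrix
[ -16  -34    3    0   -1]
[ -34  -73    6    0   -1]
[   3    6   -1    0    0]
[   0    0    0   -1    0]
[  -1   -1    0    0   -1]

Answer: (1, 4, 0)

Derivation:
step 0: pivot -16 → sign −
step 1: pivot -3/4 → sign −
step 2: pivot -1/4 → sign −
step 3: pivot -1 → sign −
step 4: pivot 3 → sign +
signature = (1, 4, 0)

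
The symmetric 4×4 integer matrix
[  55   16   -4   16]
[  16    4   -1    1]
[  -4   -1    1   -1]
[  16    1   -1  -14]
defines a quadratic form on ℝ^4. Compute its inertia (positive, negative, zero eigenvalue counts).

Answer: (3, 1, 0)

Derivation:
step 0: pivot 55 → sign +
step 1: pivot -36/55 → sign −
step 2: pivot 3/4 → sign +
step 3: pivot 1 → sign +
signature = (3, 1, 0)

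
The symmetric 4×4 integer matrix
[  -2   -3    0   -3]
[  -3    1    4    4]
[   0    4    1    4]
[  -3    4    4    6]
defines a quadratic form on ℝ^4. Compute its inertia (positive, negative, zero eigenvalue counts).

step 0: pivot -2 → sign −
step 1: pivot 11/2 → sign +
step 2: pivot -21/11 → sign −
step 3: pivot -1/7 → sign −
signature = (1, 3, 0)

Answer: (1, 3, 0)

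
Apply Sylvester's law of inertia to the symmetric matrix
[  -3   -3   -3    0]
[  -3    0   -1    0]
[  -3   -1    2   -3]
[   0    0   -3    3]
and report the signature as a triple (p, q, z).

Answer: (3, 1, 0)

Derivation:
step 0: pivot -3 → sign −
step 1: pivot 3 → sign +
step 2: pivot 11/3 → sign +
step 3: pivot 6/11 → sign +
signature = (3, 1, 0)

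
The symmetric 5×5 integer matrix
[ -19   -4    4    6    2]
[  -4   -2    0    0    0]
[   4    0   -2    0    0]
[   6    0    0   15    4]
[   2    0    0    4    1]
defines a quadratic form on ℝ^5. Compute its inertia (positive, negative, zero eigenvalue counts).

Answer: (1, 4, 0)

Derivation:
step 0: pivot -19 → sign −
step 1: pivot -22/19 → sign −
step 2: pivot -6/11 → sign −
step 3: pivot 27 → sign +
step 4: pivot -1/27 → sign −
signature = (1, 4, 0)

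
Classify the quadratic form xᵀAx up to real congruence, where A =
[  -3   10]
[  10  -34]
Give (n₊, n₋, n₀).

step 0: pivot -3 → sign −
step 1: pivot -2/3 → sign −
signature = (0, 2, 0)

Answer: (0, 2, 0)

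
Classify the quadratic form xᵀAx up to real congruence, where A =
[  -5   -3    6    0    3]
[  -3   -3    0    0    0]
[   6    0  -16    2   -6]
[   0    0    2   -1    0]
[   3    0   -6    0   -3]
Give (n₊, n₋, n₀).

step 0: pivot -5 → sign −
step 1: pivot -6/5 → sign −
step 2: pivot 2 → sign +
step 3: pivot -3 → sign −
step 4: row/col 4 already zero → sign 0
signature = (1, 3, 1)

Answer: (1, 3, 1)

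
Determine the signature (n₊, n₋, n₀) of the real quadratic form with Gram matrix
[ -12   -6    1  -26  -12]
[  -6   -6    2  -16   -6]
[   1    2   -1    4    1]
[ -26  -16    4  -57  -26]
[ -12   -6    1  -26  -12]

Answer: (1, 3, 1)

Derivation:
step 0: pivot -12 → sign −
step 1: pivot -3 → sign −
step 2: pivot -1/6 → sign −
step 3: pivot 3 → sign +
step 4: row/col 4 already zero → sign 0
signature = (1, 3, 1)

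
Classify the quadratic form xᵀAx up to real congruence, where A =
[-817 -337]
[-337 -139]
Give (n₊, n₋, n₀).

step 0: pivot -817 → sign −
step 1: pivot 6/817 → sign +
signature = (1, 1, 0)

Answer: (1, 1, 0)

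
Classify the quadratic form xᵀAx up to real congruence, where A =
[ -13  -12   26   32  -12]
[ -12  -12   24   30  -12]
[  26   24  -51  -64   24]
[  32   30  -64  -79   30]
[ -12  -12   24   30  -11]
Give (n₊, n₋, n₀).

Answer: (2, 2, 1)

Derivation:
step 0: pivot -13 → sign −
step 1: pivot -12/13 → sign −
step 2: pivot 1 → sign +
step 3: pivot 1 → sign +
step 4: row/col 4 already zero → sign 0
signature = (2, 2, 1)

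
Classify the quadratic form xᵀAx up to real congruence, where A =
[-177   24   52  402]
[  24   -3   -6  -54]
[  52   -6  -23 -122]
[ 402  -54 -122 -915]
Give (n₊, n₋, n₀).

step 0: pivot -177 → sign −
step 1: pivot 15/59 → sign +
step 2: pivot -181/15 → sign −
step 3: pivot -3/181 → sign −
signature = (1, 3, 0)

Answer: (1, 3, 0)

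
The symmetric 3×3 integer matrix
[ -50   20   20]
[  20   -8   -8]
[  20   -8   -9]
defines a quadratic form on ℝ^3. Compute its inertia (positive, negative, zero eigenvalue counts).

Answer: (0, 2, 1)

Derivation:
step 0: pivot -50 → sign −
step 1: pivot -1 → sign −
step 2: row/col 2 already zero → sign 0
signature = (0, 2, 1)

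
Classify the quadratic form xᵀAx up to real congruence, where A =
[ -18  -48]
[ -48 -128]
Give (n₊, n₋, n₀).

Answer: (0, 1, 1)

Derivation:
step 0: pivot -18 → sign −
step 1: row/col 1 already zero → sign 0
signature = (0, 1, 1)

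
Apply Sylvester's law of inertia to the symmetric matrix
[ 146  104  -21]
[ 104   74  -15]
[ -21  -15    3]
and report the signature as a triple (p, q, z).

step 0: pivot 146 → sign +
step 1: pivot -6/73 → sign −
step 2: row/col 2 already zero → sign 0
signature = (1, 1, 1)

Answer: (1, 1, 1)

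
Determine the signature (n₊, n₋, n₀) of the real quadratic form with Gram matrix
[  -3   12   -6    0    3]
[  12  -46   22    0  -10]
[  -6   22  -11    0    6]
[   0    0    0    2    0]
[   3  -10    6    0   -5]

Answer: (2, 2, 1)

Derivation:
step 0: pivot -3 → sign −
step 1: pivot 2 → sign +
step 2: pivot -1 → sign −
step 3: pivot 2 → sign +
step 4: row/col 4 already zero → sign 0
signature = (2, 2, 1)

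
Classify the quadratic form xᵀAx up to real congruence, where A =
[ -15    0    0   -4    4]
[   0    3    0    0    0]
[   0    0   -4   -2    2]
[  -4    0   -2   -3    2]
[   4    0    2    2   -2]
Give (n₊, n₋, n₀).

Answer: (2, 3, 0)

Derivation:
step 0: pivot -15 → sign −
step 1: pivot 3 → sign +
step 2: pivot -4 → sign −
step 3: pivot -14/15 → sign −
step 4: pivot 1/14 → sign +
signature = (2, 3, 0)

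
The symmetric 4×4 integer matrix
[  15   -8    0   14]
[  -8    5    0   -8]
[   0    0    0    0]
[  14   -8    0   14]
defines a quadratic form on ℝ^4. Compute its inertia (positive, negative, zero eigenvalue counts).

Answer: (3, 0, 1)

Derivation:
step 0: pivot 15 → sign +
step 1: pivot 11/15 → sign +
step 2: pivot 6/11 → sign +
step 3: row/col 3 already zero → sign 0
signature = (3, 0, 1)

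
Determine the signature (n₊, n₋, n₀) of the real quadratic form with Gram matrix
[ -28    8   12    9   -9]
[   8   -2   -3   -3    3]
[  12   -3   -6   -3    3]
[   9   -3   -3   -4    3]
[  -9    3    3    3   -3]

Answer: (2, 3, 0)

Derivation:
step 0: pivot -28 → sign −
step 1: pivot 2/7 → sign +
step 2: pivot -3/2 → sign −
step 3: pivot -1/4 → sign −
step 4: pivot 3 → sign +
signature = (2, 3, 0)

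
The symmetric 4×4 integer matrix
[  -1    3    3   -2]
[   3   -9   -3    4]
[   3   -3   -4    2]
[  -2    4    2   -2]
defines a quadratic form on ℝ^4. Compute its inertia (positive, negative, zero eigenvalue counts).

Answer: (1, 3, 0)

Derivation:
step 0: pivot -1 → sign −
step 1: pivot 5 → sign +
step 2: pivot -36/5 → sign −
step 3: pivot -1/9 → sign −
signature = (1, 3, 0)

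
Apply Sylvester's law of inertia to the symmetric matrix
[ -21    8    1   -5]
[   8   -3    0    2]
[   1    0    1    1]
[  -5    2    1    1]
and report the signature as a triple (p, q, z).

step 0: pivot -21 → sign −
step 1: pivot 1/21 → sign +
step 2: pivot -2 → sign −
step 3: pivot 2 → sign +
signature = (2, 2, 0)

Answer: (2, 2, 0)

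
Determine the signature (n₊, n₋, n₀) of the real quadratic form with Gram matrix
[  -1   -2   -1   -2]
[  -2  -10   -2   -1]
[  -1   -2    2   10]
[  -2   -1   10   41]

step 0: pivot -1 → sign −
step 1: pivot -6 → sign −
step 2: pivot 3 → sign +
step 3: pivot -3/2 → sign −
signature = (1, 3, 0)

Answer: (1, 3, 0)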